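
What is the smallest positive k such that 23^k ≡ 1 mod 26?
Powers of 23 mod 26: 23^1≡23, 23^2≡9, 23^3≡25, 23^4≡3, 23^5≡17, 23^6≡1. So the order of 23 is 6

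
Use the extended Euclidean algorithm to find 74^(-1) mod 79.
Extended GCD: 74(-16) + 79(15) = 1. So 74^(-1) ≡ -16 ≡ 63 mod 79. Verify: 74 × 63 = 4662 ≡ 1 mod 79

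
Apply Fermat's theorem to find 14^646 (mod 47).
By Fermat: 14^{46} ≡ 1 (mod 47). 646 ≡ 2 (mod 46). So 14^{646} ≡ 14^{2} ≡ 8 (mod 47)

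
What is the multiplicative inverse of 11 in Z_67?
Since 67 is prime, by Fermat 11^(-1) ≡ 11^{65} ≡ 61 mod 67. Verify: 11 × 61 = 671 ≡ 1 mod 67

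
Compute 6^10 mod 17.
By repeated squaring mod 17: 6^{1}≡6, 6^{2}≡2, 6^{4}≡4, 6^{8}≡16. Then 6^{10} = 6^{8+2} ≡ 16 × 2 ≡ 15 mod 17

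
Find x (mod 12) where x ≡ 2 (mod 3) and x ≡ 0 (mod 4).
M = 3 × 4 = 12. M₁ = 4, y₁ ≡ 1 (mod 3). M₂ = 3, y₂ ≡ 3 (mod 4). x = 2×4×1 + 0×3×3 ≡ 8 (mod 12)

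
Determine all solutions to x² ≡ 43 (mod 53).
The square roots of 43 mod 53 are 34 and 19. Verify: 34² = 1156 ≡ 43 (mod 53)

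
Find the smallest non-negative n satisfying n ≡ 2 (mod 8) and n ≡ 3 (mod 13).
M = 8 × 13 = 104. M₁ = 13, y₁ ≡ 5 (mod 8). M₂ = 8, y₂ ≡ 5 (mod 13). n = 2×13×5 + 3×8×5 ≡ 42 (mod 104)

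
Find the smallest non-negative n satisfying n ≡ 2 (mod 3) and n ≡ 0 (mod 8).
M = 3 × 8 = 24. M₁ = 8, y₁ ≡ 2 (mod 3). M₂ = 3, y₂ ≡ 3 (mod 8). n = 2×8×2 + 0×3×3 ≡ 8 (mod 24)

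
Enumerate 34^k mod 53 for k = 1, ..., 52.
34^1, 34^2, ..., 34^{52} mod 53: [34, 43, 31, 47, 8, 7, 26, 36, 5, 11, 3, 49, 23, 40, 35, 24, 21, 25, 2, 15, 33, 9, 41, 16, 14, 52, 19, 10, 22, 6, 45, 46, 27, 17, 48, 42, 50, 4, 30, 13, 18, 29, 32, 28, 51, 38, 20, 44, 12, 37, 39, 1]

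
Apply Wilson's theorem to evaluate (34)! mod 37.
(36)! = (34)! × (35) × (36) ≡ -1 (mod 37). So (34)! ≡ -1 × [(36)(35)]^(-1) ≡ 18 (mod 37)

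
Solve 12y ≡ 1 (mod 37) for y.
Since 37 is prime, by Fermat 12^(-1) ≡ 12^{35} ≡ 34 (mod 37). Verify: 12 × 34 = 408 ≡ 1 (mod 37)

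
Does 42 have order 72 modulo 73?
ord_73(42) divides 72. For each prime q|72: 42^{36}≡72, 42^{24}≡64, none ≡ 1. So 42 has order 72 and is a primitive root mod 73.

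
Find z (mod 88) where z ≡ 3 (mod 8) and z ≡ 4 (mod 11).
M = 8 × 11 = 88. M₁ = 11, y₁ ≡ 3 (mod 8). M₂ = 8, y₂ ≡ 7 (mod 11). z = 3×11×3 + 4×8×7 ≡ 59 (mod 88)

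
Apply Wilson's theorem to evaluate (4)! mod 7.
(6)! = (4)! × (5) × (6) ≡ -1 mod 7. So (4)! ≡ -1 × [(6)(5)]^(-1) ≡ 3 mod 7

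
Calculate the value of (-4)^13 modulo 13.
Using Fermat: (-4)^{12} ≡ 1 (mod 13). 13 ≡ 1 (mod 12). So (-4)^{13} ≡ (-4)^{1} ≡ 9 (mod 13)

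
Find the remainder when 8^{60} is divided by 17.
By Fermat: 8^{16} ≡ 1 mod 17. 60 = 3×16 + 12. So 8^{60} ≡ 8^{12} ≡ 16 mod 17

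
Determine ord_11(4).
Powers of 4 mod 11: 4^1≡4, 4^2≡5, 4^3≡9, 4^4≡3, 4^5≡1. Order = 5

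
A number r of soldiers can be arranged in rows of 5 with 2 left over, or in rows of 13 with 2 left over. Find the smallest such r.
M = 5 × 13 = 65. M₁ = 13, y₁ ≡ 2 (mod 5). M₂ = 5, y₂ ≡ 8 (mod 13). r = 2×13×2 + 2×5×8 ≡ 2 (mod 65)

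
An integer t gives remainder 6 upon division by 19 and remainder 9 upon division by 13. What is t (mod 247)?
M = 19 × 13 = 247. M₁ = 13, y₁ ≡ 3 (mod 19). M₂ = 19, y₂ ≡ 11 (mod 13). t = 6×13×3 + 9×19×11 ≡ 139 (mod 247)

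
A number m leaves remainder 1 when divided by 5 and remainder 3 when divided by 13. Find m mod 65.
M = 5 × 13 = 65. M₁ = 13, y₁ ≡ 2 mod 5. M₂ = 5, y₂ ≡ 8 mod 13. m = 1×13×2 + 3×5×8 ≡ 16 mod 65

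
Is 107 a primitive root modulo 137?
107^{68} ≡ 1 mod 137 and 68 < 136, so ord_137(107) = 68 ≠ 136 and 107 is not a primitive root.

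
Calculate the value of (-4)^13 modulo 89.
By repeated squaring mod 89: (-4)^{1}≡85, (-4)^{2}≡16, (-4)^{4}≡78, (-4)^{8}≡32. Then (-4)^{13} = (-4)^{8+4+1} ≡ 32 × 78 × 85 ≡ 73 mod 89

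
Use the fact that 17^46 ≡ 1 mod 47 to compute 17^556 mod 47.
By Fermat: 17^{46} ≡ 1 mod 47. 556 ≡ 4 mod 46. So 17^{556} ≡ 17^{4} ≡ 2 mod 47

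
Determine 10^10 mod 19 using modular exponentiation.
By repeated squaring mod 19: 10^{1}≡10, 10^{2}≡5, 10^{4}≡6, 10^{8}≡17. Then 10^{10} = 10^{8+2} ≡ 17 × 5 ≡ 9 mod 19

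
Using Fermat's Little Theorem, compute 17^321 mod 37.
By Fermat: 17^{36} ≡ 1 (mod 37). 321 ≡ 33 (mod 36). So 17^{321} ≡ 17^{33} ≡ 23 (mod 37)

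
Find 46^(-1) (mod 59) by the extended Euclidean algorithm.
Extended GCD: 46(9) + 59(-7) = 1. So 46^(-1) ≡ 9 (mod 59). Verify: 46 × 9 = 414 ≡ 1 (mod 59)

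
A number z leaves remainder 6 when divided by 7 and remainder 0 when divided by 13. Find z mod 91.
M = 7 × 13 = 91. M₁ = 13, y₁ ≡ 6 mod 7. M₂ = 7, y₂ ≡ 2 mod 13. z = 6×13×6 + 0×7×2 ≡ 13 mod 91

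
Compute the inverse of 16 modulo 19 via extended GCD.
Extended GCD: 16(6) + 19(-5) = 1. So 16^(-1) ≡ 6 mod 19. Verify: 16 × 6 = 96 ≡ 1 mod 19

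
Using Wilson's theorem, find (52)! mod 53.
By Wilson's theorem, (52)! ≡ -1 ≡ 52 mod 53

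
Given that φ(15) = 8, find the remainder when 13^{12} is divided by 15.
By Euler: 13^{8} ≡ 1 (mod 15) since gcd(13, 15) = 1. 12 = 1×8 + 4. So 13^{12} ≡ 13^{4} ≡ 1 (mod 15)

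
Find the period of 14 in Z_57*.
Powers of 14 mod 57: 14^1≡14, 14^2≡25, 14^3≡8, 14^4≡55, 14^5≡29, 14^6≡7, 14^7≡41, 14^8≡4, 14^9≡56, 14^10≡43, 14^11≡32, 14^12≡49, 14^13≡2, 14^14≡28, 14^15≡50, 14^16≡16, 14^17≡53, 14^18≡1. So the order of 14 is 18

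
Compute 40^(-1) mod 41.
Since 41 is prime, by Fermat 40^(-1) ≡ 40^{39} ≡ 40 mod 41. Verify: 40 × 40 = 1600 ≡ 1 mod 41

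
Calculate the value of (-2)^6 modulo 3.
Using Fermat: (-2)^{2} ≡ 1 mod 3. 6 ≡ 0 mod 2. So (-2)^{6} ≡ (-2)^{0} ≡ 1 mod 3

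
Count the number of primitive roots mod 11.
A prime p has φ(p-1) primitive roots; here φ(10) = 4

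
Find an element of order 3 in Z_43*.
6 has order 3 mod 43 since 6^{3} ≡ 1 (mod 43) and no smaller power works.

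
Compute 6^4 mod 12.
6^{4} = 1296 ≡ 0 (mod 12)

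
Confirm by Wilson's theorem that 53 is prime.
(52)! mod 53 = 52. Since this equals -1 (mod 53), Wilson confirms 53 is prime.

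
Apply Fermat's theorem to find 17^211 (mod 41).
By Fermat: 17^{40} ≡ 1 (mod 41). 211 ≡ 11 (mod 40). So 17^{211} ≡ 17^{11} ≡ 11 (mod 41)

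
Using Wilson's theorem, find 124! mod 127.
(126)! = (124)! × (125) × (126) ≡ -1 mod 127. So (124)! ≡ -1 × [(126)(125)]^(-1) ≡ 63 mod 127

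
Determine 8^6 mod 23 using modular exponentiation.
By repeated squaring mod 23: 8^{1}≡8, 8^{2}≡18, 8^{4}≡2. Then 8^{6} = 8^{4+2} ≡ 2 × 18 ≡ 13 mod 23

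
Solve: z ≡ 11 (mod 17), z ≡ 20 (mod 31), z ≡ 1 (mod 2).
M = 17 × 31 × 2 = 1054. M₁ = 62, y₁ ≡ 14 (mod 17). M₂ = 34, y₂ ≡ 21 (mod 31). M₃ = 527, y₃ ≡ 1 (mod 2). z = 11×62×14 + 20×34×21 + 1×527×1 ≡ 113 (mod 1054)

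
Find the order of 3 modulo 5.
Powers of 3 mod 5: 3^1≡3, 3^2≡4, 3^3≡2, 3^4≡1. So the order of 3 is 4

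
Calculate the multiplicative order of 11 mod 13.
Powers of 11 mod 13: 11^1≡11, 11^2≡4, 11^3≡5, 11^4≡3, 11^5≡7, 11^6≡12, 11^7≡2, 11^8≡9, 11^9≡8, 11^10≡10, 11^11≡6, 11^12≡1. ord_13(11) = 12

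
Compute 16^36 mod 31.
Using Fermat: 16^{30} ≡ 1 (mod 31). 36 ≡ 6 (mod 30). So 16^{36} ≡ 16^{6} ≡ 16 (mod 31)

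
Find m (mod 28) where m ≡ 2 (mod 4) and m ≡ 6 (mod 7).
M = 4 × 7 = 28. M₁ = 7, y₁ ≡ 3 (mod 4). M₂ = 4, y₂ ≡ 2 (mod 7). m = 2×7×3 + 6×4×2 ≡ 6 (mod 28)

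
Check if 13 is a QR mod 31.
By Euler's criterion: 13^{15} ≡ 30 mod 31. Since this equals -1 (≡ 30), 13 is not a QR.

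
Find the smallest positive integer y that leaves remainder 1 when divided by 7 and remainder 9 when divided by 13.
M = 7 × 13 = 91. M₁ = 13, y₁ ≡ 6 (mod 7). M₂ = 7, y₂ ≡ 2 (mod 13). y = 1×13×6 + 9×7×2 ≡ 22 (mod 91)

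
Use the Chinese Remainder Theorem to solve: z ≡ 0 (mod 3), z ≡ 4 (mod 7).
M = 3 × 7 = 21. M₁ = 7, y₁ ≡ 1 (mod 3). M₂ = 3, y₂ ≡ 5 (mod 7). z = 0×7×1 + 4×3×5 ≡ 18 (mod 21)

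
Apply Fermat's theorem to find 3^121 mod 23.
By Fermat: 3^{22} ≡ 1 mod 23. 121 = 5×22 + 11. So 3^{121} ≡ 3^{11} ≡ 1 mod 23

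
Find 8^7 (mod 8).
By repeated squaring (mod 8): 8^{1}≡0, 8^{2}≡0, 8^{4}≡0. Then 8^{7} = 8^{4+2+1} ≡ 0 × 0 × 0 ≡ 0 (mod 8)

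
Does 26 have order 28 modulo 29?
ord_29(26) divides 28. For each prime q|28: 26^{14}≡28, 26^{4}≡23, none ≡ 1. So 26 has order 28 and is a primitive root mod 29.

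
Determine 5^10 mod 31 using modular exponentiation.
By repeated squaring (mod 31): 5^{1}≡5, 5^{2}≡25, 5^{4}≡5, 5^{8}≡25. Then 5^{10} = 5^{8+2} ≡ 25 × 25 ≡ 5 (mod 31)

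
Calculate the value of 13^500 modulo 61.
Using Fermat: 13^{60} ≡ 1 mod 61. 500 ≡ 20 mod 60. So 13^{500} ≡ 13^{20} ≡ 47 mod 61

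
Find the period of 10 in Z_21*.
Powers of 10 mod 21: 10^1≡10, 10^2≡16, 10^3≡13, 10^4≡4, 10^5≡19, 10^6≡1. So the order of 10 is 6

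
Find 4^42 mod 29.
Using Fermat: 4^{28} ≡ 1 mod 29. 42 ≡ 14 mod 28. So 4^{42} ≡ 4^{14} ≡ 1 mod 29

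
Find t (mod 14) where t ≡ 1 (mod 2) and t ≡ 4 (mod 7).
M = 2 × 7 = 14. M₁ = 7, y₁ ≡ 1 (mod 2). M₂ = 2, y₂ ≡ 4 (mod 7). t = 1×7×1 + 4×2×4 ≡ 11 (mod 14)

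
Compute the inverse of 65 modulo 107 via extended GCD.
Extended GCD: 65(28) + 107(-17) = 1. So 65^(-1) ≡ 28 mod 107. Verify: 65 × 28 = 1820 ≡ 1 mod 107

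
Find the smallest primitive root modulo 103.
g = 5. Powers: [5, 25, 22, 7, 35, 72, 51, 49, ...] generates all 102 non-zero residues.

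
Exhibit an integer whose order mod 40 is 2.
9 has order 2 mod 40 since 9^{2} ≡ 1 (mod 40) and no smaller power works.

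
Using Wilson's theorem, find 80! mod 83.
(82)! = (80)! × (81) × (82) ≡ -1 mod 83. So (80)! ≡ -1 × [(82)(81)]^(-1) ≡ 41 mod 83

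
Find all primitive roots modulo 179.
There are φ(178) = 88 primitive roots mod 179: {2, 6, 7, 8, 10, 11, 18, 21, 23, 24, 26, 28, 30, 32, 33, 34, 35, 37, 38, 40, 41, 44, 50, 53, 54, 55, 58, 62, 63, 69, 71, 72, 73, 78, 79, 84, 86, 90, 91, 92, 94, 96, 97, 98, 99, 102, 103, 104, 105, 109, 111, 112, 113, 114, 115, 118, 119, 120, 122, 123, 127, 128, 130, 131, 132, 133, 134, 136, 137, 140, 143, 148, 150, 152, 154, 157, 159, 160, 162, 163, 164, 165, 166, 167, 170, 174, 175, 176}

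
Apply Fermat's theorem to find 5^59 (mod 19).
By Fermat: 5^{18} ≡ 1 (mod 19). 59 = 3×18 + 5. So 5^{59} ≡ 5^{5} ≡ 9 (mod 19)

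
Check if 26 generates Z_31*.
26^{6} ≡ 1 (mod 31) and 6 < 30, so ord_31(26) = 6 ≠ 30 and 26 is not a primitive root.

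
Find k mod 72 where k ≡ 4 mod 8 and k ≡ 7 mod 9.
M = 8 × 9 = 72. M₁ = 9, y₁ ≡ 1 mod 8. M₂ = 8, y₂ ≡ 8 mod 9. k = 4×9×1 + 7×8×8 ≡ 52 mod 72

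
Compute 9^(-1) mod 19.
Since 19 is prime, by Fermat 9^(-1) ≡ 9^{17} ≡ 17 mod 19. Verify: 9 × 17 = 153 ≡ 1 mod 19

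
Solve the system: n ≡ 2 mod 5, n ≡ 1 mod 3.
M = 5 × 3 = 15. M₁ = 3, y₁ ≡ 2 mod 5. M₂ = 5, y₂ ≡ 2 mod 3. n = 2×3×2 + 1×5×2 ≡ 7 mod 15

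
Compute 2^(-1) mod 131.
Since 131 is prime, by Fermat 2^(-1) ≡ 2^{129} ≡ 66 mod 131. Verify: 2 × 66 = 132 ≡ 1 mod 131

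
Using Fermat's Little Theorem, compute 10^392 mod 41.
By Fermat: 10^{40} ≡ 1 mod 41. 392 ≡ 32 mod 40. So 10^{392} ≡ 10^{32} ≡ 18 mod 41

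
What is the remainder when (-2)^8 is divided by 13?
By repeated squaring (mod 13): (-2)^{1}≡11, (-2)^{2}≡4, (-2)^{4}≡3, (-2)^{8}≡9. So (-2)^{8} ≡ 9 (mod 13)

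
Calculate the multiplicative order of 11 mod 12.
Powers of 11 mod 12: 11^1≡11, 11^2≡1. ord_12(11) = 2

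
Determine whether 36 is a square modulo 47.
By Euler's criterion: 36^{23} ≡ 1 (mod 47). Since this equals 1, 36 is a QR.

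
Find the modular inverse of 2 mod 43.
Since 43 is prime, by Fermat 2^(-1) ≡ 2^{41} ≡ 22 (mod 43). Verify: 2 × 22 = 44 ≡ 1 (mod 43)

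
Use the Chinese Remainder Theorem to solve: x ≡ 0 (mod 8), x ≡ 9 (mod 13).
M = 8 × 13 = 104. M₁ = 13, y₁ ≡ 5 (mod 8). M₂ = 8, y₂ ≡ 5 (mod 13). x = 0×13×5 + 9×8×5 ≡ 48 (mod 104)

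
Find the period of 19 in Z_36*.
Powers of 19 mod 36: 19^1≡19, 19^2≡1. Order = 2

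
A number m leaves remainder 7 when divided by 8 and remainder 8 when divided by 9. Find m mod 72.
M = 8 × 9 = 72. M₁ = 9, y₁ ≡ 1 mod 8. M₂ = 8, y₂ ≡ 8 mod 9. m = 7×9×1 + 8×8×8 ≡ 71 mod 72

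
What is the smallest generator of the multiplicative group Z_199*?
g = 3. Powers: [3, 9, 27, 81, 44, 132, 197, ...] generates all 198 non-zero residues.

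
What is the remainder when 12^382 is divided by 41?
Using Fermat: 12^{40} ≡ 1 (mod 41). 382 ≡ 22 (mod 40). So 12^{382} ≡ 12^{22} ≡ 20 (mod 41)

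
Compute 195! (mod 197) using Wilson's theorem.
(196)! = (195)! × (196) ≡ -1 (mod 197). So (195)! ≡ -1 × (196)^(-1) ≡ (-1)×(-1) = 1 (mod 197)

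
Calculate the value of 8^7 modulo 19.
By repeated squaring (mod 19): 8^{1}≡8, 8^{2}≡7, 8^{4}≡11. Then 8^{7} = 8^{4+2+1} ≡ 11 × 7 × 8 ≡ 8 (mod 19)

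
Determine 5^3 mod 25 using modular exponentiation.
5^{3} = 125 ≡ 0 mod 25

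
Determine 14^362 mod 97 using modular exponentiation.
Using Fermat: 14^{96} ≡ 1 (mod 97). 362 ≡ 74 (mod 96). So 14^{362} ≡ 14^{74} ≡ 53 (mod 97)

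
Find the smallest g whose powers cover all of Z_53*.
g = 2. Powers: [2, 4, 8, 16, 32, 11, 22, 44, 35, 17, ...] generates all 52 non-zero residues.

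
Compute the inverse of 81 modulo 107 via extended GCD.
Extended GCD: 81(37) + 107(-28) = 1. So 81^(-1) ≡ 37 (mod 107). Verify: 81 × 37 = 2997 ≡ 1 (mod 107)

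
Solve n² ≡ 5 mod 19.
The square roots of 5 mod 19 are 9 and 10. Verify: 9² = 81 ≡ 5 mod 19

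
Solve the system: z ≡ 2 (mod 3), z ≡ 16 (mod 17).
M = 3 × 17 = 51. M₁ = 17, y₁ ≡ 2 (mod 3). M₂ = 3, y₂ ≡ 6 (mod 17). z = 2×17×2 + 16×3×6 ≡ 50 (mod 51)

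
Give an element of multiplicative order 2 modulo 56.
41 has order 2 mod 56 since 41^{2} ≡ 1 mod 56 and no smaller power works.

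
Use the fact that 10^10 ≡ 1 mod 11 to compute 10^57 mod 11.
By Fermat: 10^{10} ≡ 1 mod 11. 57 = 5×10 + 7. So 10^{57} ≡ 10^{7} ≡ 10 mod 11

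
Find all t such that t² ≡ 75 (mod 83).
The square roots of 75 mod 83 are 65 and 18. Verify: 65² = 4225 ≡ 75 (mod 83)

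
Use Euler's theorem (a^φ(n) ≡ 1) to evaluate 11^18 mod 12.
By Euler: 11^{4} ≡ 1 (mod 12) since gcd(11, 12) = 1. 18 = 4×4 + 2. So 11^{18} ≡ 11^{2} ≡ 1 (mod 12)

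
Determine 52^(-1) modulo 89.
Since 89 is prime, by Fermat 52^(-1) ≡ 52^{87} ≡ 12 mod 89. Verify: 52 × 12 = 624 ≡ 1 mod 89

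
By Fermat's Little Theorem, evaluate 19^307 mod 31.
By Fermat: 19^{30} ≡ 1 mod 31. 307 ≡ 7 mod 30. So 19^{307} ≡ 19^{7} ≡ 7 mod 31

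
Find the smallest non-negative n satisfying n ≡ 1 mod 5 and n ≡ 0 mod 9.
M = 5 × 9 = 45. M₁ = 9, y₁ ≡ 4 mod 5. M₂ = 5, y₂ ≡ 2 mod 9. n = 1×9×4 + 0×5×2 ≡ 36 mod 45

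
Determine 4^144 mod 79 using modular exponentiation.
Using Fermat: 4^{78} ≡ 1 mod 79. 144 ≡ 66 mod 78. So 4^{144} ≡ 4^{66} ≡ 62 mod 79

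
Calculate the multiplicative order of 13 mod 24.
Powers of 13 mod 24: 13^1≡13, 13^2≡1. Order = 2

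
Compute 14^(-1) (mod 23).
Since 23 is prime, by Fermat 14^(-1) ≡ 14^{21} ≡ 5 (mod 23). Verify: 14 × 5 = 70 ≡ 1 (mod 23)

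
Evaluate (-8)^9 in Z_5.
Using Fermat: (-8)^{4} ≡ 1 (mod 5). 9 ≡ 1 (mod 4). So (-8)^{9} ≡ (-8)^{1} ≡ 2 (mod 5)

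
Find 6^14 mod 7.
Using Fermat: 6^{6} ≡ 1 mod 7. 14 ≡ 2 mod 6. So 6^{14} ≡ 6^{2} ≡ 1 mod 7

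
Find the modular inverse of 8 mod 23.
Since 23 is prime, by Fermat 8^(-1) ≡ 8^{21} ≡ 3 (mod 23). Verify: 8 × 3 = 24 ≡ 1 (mod 23)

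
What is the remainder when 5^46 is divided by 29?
Using Fermat: 5^{28} ≡ 1 mod 29. 46 ≡ 18 mod 28. So 5^{46} ≡ 5^{18} ≡ 16 mod 29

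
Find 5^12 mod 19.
By repeated squaring mod 19: 5^{1}≡5, 5^{2}≡6, 5^{4}≡17, 5^{8}≡4. Then 5^{12} = 5^{8+4} ≡ 4 × 17 ≡ 11 mod 19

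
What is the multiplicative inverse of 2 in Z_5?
Since 5 is prime, by Fermat 2^(-1) ≡ 2^{3} ≡ 3 mod 5. Verify: 2 × 3 = 6 ≡ 1 mod 5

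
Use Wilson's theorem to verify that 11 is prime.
(10)! mod 11 = 10. Since this equals -1 mod 11, Wilson confirms 11 is prime.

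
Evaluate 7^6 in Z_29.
By repeated squaring mod 29: 7^{1}≡7, 7^{2}≡20, 7^{4}≡23. Then 7^{6} = 7^{4+2} ≡ 23 × 20 ≡ 25 mod 29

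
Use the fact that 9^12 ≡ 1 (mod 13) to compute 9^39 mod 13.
By Fermat: 9^{12} ≡ 1 (mod 13). 39 = 3×12 + 3. So 9^{39} ≡ 9^{3} ≡ 1 (mod 13)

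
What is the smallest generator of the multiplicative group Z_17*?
g = 3. Powers: [3, 9, 10, 13, 5, 15, ...] generates all 16 non-zero residues.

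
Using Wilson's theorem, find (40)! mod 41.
By Wilson's theorem, (40)! ≡ -1 ≡ 40 mod 41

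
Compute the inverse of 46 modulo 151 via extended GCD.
Extended GCD: 46(23) + 151(-7) = 1. So 46^(-1) ≡ 23 mod 151. Verify: 46 × 23 = 1058 ≡ 1 mod 151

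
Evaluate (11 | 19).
(11/19) = 11^{9} mod 19 = 1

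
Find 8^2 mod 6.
8^{2} = 64 ≡ 4 mod 6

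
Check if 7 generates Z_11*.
ord_11(7) divides 10. For each prime q|10: 7^{5}≡10, 7^{2}≡5, none ≡ 1. So 7 has order 10 and is a primitive root mod 11.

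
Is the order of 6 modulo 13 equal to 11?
Powers of 6 mod 13: 6^1≡6, 6^2≡10, 6^3≡8, 6^4≡9, 6^5≡2, 6^6≡12, 6^7≡7, 6^8≡3, 6^9≡5, 6^10≡4, 6^11≡11, 6^12≡1. 6^11≡11≢1, so ord ≠ 11. No, the actual order is 12.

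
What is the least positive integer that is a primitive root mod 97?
g = 5. For each prime q|96: 5^{48}≡96, 5^{32}≡35, none ≡ 1, so ord_97(5) = 96 and 5 is a primitive root.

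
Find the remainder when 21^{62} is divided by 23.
By Fermat: 21^{22} ≡ 1 mod 23. 62 = 2×22 + 18. So 21^{62} ≡ 21^{18} ≡ 13 mod 23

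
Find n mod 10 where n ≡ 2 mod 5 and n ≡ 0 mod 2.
M = 5 × 2 = 10. M₁ = 2, y₁ ≡ 3 mod 5. M₂ = 5, y₂ ≡ 1 mod 2. n = 2×2×3 + 0×5×1 ≡ 2 mod 10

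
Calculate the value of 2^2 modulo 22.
2^{2} = 4 ≡ 4 mod 22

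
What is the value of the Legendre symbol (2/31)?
(2/31) = 2^{15} mod 31 = 1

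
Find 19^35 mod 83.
By repeated squaring mod 83: 19^{1}≡19, 19^{2}≡29, 19^{4}≡11, 19^{8}≡38, 19^{16}≡33, 19^{32}≡10. Then 19^{35} = 19^{32+2+1} ≡ 10 × 29 × 19 ≡ 32 mod 83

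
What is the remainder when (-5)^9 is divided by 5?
By repeated squaring (mod 5): (-5)^{1}≡0, (-5)^{2}≡0, (-5)^{4}≡0, (-5)^{8}≡0. Then (-5)^{9} = (-5)^{8+1} ≡ 0 × 0 ≡ 0 (mod 5)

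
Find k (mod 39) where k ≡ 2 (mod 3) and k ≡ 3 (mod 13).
M = 3 × 13 = 39. M₁ = 13, y₁ ≡ 1 (mod 3). M₂ = 3, y₂ ≡ 9 (mod 13). k = 2×13×1 + 3×3×9 ≡ 29 (mod 39)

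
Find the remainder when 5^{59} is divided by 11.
By Fermat: 5^{10} ≡ 1 mod 11. 59 = 5×10 + 9. So 5^{59} ≡ 5^{9} ≡ 9 mod 11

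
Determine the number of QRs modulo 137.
The squaring map on Z_137* is 2-to-1, so there are (136)/2 = 68 QRs.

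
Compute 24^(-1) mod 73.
Since 73 is prime, by Fermat 24^(-1) ≡ 24^{71} ≡ 70 mod 73. Verify: 24 × 70 = 1680 ≡ 1 mod 73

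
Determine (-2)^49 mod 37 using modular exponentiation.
Using Fermat: (-2)^{36} ≡ 1 mod 37. 49 ≡ 13 mod 36. So (-2)^{49} ≡ (-2)^{13} ≡ 22 mod 37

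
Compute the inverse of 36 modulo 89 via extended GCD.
Extended GCD: 36(-42) + 89(17) = 1. So 36^(-1) ≡ -42 ≡ 47 mod 89. Verify: 36 × 47 = 1692 ≡ 1 mod 89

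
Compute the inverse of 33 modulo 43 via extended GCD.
Extended GCD: 33(-13) + 43(10) = 1. So 33^(-1) ≡ -13 ≡ 30 (mod 43). Verify: 33 × 30 = 990 ≡ 1 (mod 43)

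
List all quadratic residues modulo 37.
QRs mod 37: {1, 3, 4, 7, 9, 10, 11, 12, 16, 21, 25, 26, 27, 28, 30, 33, 34, 36}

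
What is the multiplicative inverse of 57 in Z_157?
Since 157 is prime, by Fermat 57^(-1) ≡ 57^{155} ≡ 146 mod 157. Verify: 57 × 146 = 8322 ≡ 1 mod 157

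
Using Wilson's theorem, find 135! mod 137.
(136)! = (135)! × (136) ≡ -1 mod 137. So (135)! ≡ -1 × (136)^(-1) ≡ (-1)×(-1) = 1 mod 137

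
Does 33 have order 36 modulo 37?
33^{9} ≡ 1 mod 37 and 9 < 36, so ord_37(33) = 9 ≠ 36 and 33 is not a primitive root.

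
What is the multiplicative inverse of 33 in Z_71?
Since 71 is prime, by Fermat 33^(-1) ≡ 33^{69} ≡ 28 (mod 71). Verify: 33 × 28 = 924 ≡ 1 (mod 71)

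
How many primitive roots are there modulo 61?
There are φ(61-1) = φ(60) = 16 primitive roots modulo 61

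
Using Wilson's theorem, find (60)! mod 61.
By Wilson's theorem, (60)! ≡ -1 ≡ 60 (mod 61)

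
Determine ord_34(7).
Powers of 7 mod 34: 7^1≡7, 7^2≡15, 7^3≡3, 7^4≡21, 7^5≡11, 7^6≡9, 7^7≡29, 7^8≡33, 7^9≡27, 7^10≡19, 7^11≡31, 7^12≡13, 7^13≡23, 7^14≡25, 7^15≡5, 7^16≡1. Order = 16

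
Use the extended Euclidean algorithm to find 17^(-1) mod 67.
Extended GCD: 17(4) + 67(-1) = 1. So 17^(-1) ≡ 4 mod 67. Verify: 17 × 4 = 68 ≡ 1 mod 67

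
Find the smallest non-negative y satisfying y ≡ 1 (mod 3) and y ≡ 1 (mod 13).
M = 3 × 13 = 39. M₁ = 13, y₁ ≡ 1 (mod 3). M₂ = 3, y₂ ≡ 9 (mod 13). y = 1×13×1 + 1×3×9 ≡ 1 (mod 39)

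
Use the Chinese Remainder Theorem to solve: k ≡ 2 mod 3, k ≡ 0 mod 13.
M = 3 × 13 = 39. M₁ = 13, y₁ ≡ 1 mod 3. M₂ = 3, y₂ ≡ 9 mod 13. k = 2×13×1 + 0×3×9 ≡ 26 mod 39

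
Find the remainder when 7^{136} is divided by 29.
By Fermat: 7^{28} ≡ 1 mod 29. 136 = 4×28 + 24. So 7^{136} ≡ 7^{24} ≡ 24 mod 29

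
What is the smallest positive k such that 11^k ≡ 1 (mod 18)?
Powers of 11 mod 18: 11^1≡11, 11^2≡13, 11^3≡17, 11^4≡7, 11^5≡5, 11^6≡1. ord_18(11) = 6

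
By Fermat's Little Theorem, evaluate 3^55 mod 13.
By Fermat: 3^{12} ≡ 1 (mod 13). 55 = 4×12 + 7. So 3^{55} ≡ 3^{7} ≡ 3 (mod 13)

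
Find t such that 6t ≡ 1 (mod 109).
Since 109 is prime, by Fermat 6^(-1) ≡ 6^{107} ≡ 91 (mod 109). Verify: 6 × 91 = 546 ≡ 1 (mod 109)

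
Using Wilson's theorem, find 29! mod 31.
(30)! = (29)! × (30) ≡ -1 mod 31. So (29)! ≡ -1 × (30)^(-1) ≡ (-1)×(-1) = 1 mod 31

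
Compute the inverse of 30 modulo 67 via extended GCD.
Extended GCD: 30(-29) + 67(13) = 1. So 30^(-1) ≡ -29 ≡ 38 mod 67. Verify: 30 × 38 = 1140 ≡ 1 mod 67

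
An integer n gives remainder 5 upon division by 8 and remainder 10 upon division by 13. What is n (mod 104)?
M = 8 × 13 = 104. M₁ = 13, y₁ ≡ 5 (mod 8). M₂ = 8, y₂ ≡ 5 (mod 13). n = 5×13×5 + 10×8×5 ≡ 101 (mod 104)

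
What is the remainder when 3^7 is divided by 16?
By repeated squaring (mod 16): 3^{1}≡3, 3^{2}≡9, 3^{4}≡1. Then 3^{7} = 3^{4+2+1} ≡ 1 × 9 × 3 ≡ 11 (mod 16)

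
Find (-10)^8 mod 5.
By repeated squaring mod 5: (-10)^{1}≡0, (-10)^{2}≡0, (-10)^{4}≡0, (-10)^{8}≡0. So (-10)^{8} ≡ 0 mod 5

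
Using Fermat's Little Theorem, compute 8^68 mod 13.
By Fermat: 8^{12} ≡ 1 (mod 13). 68 = 5×12 + 8. So 8^{68} ≡ 8^{8} ≡ 1 (mod 13)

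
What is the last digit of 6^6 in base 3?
By repeated squaring (mod 3): 6^{1}≡0, 6^{2}≡0, 6^{4}≡0. Then 6^{6} = 6^{4+2} ≡ 0 × 0 ≡ 0 (mod 3)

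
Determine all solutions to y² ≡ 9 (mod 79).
The square roots of 9 mod 79 are 76 and 3. Verify: 76² = 5776 ≡ 9 (mod 79)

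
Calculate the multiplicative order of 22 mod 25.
Powers of 22 mod 25: 22^1≡22, 22^2≡9, 22^3≡23, 22^4≡6, 22^5≡7, 22^6≡4, 22^7≡13, 22^8≡11, 22^9≡17, 22^10≡24, 22^11≡3, 22^12≡16, 22^13≡2, 22^14≡19, 22^15≡18, 22^16≡21, 22^17≡12, 22^18≡14, 22^19≡8, 22^20≡1. Order = 20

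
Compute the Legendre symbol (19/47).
(19/47) = 19^{23} mod 47 = -1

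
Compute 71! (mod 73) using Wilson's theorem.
(72)! = (71)! × (72) ≡ -1 (mod 73). So (71)! ≡ -1 × (72)^(-1) ≡ (-1)×(-1) = 1 (mod 73)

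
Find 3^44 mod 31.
Using Fermat: 3^{30} ≡ 1 mod 31. 44 ≡ 14 mod 30. So 3^{44} ≡ 3^{14} ≡ 10 mod 31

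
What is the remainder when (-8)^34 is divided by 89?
By repeated squaring (mod 89): (-8)^{1}≡81, (-8)^{2}≡64, (-8)^{4}≡2, (-8)^{8}≡4, (-8)^{16}≡16, (-8)^{32}≡78. Then (-8)^{34} = (-8)^{32+2} ≡ 78 × 64 ≡ 8 (mod 89)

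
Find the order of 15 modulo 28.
Powers of 15 mod 28: 15^1≡15, 15^2≡1. Order = 2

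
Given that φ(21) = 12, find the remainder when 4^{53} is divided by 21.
By Euler: 4^{12} ≡ 1 (mod 21) since gcd(4, 21) = 1. 53 = 4×12 + 5. So 4^{53} ≡ 4^{5} ≡ 16 (mod 21)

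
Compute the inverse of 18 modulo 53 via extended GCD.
Extended GCD: 18(3) + 53(-1) = 1. So 18^(-1) ≡ 3 mod 53. Verify: 18 × 3 = 54 ≡ 1 mod 53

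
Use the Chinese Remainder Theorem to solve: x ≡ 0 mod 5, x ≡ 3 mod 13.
M = 5 × 13 = 65. M₁ = 13, y₁ ≡ 2 mod 5. M₂ = 5, y₂ ≡ 8 mod 13. x = 0×13×2 + 3×5×8 ≡ 55 mod 65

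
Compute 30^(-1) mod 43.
Since 43 is prime, by Fermat 30^(-1) ≡ 30^{41} ≡ 33 mod 43. Verify: 30 × 33 = 990 ≡ 1 mod 43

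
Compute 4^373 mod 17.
Using Fermat: 4^{16} ≡ 1 mod 17. 373 ≡ 5 mod 16. So 4^{373} ≡ 4^{5} ≡ 4 mod 17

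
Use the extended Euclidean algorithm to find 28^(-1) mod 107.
Extended GCD: 28(-42) + 107(11) = 1. So 28^(-1) ≡ -42 ≡ 65 (mod 107). Verify: 28 × 65 = 1820 ≡ 1 (mod 107)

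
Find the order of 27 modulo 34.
Powers of 27 mod 34: 27^1≡27, 27^2≡15, 27^3≡31, 27^4≡21, 27^5≡23, 27^6≡9, 27^7≡5, 27^8≡33, 27^9≡7, 27^10≡19, 27^11≡3, 27^12≡13, 27^13≡11, 27^14≡25, 27^15≡29, 27^16≡1. Order = 16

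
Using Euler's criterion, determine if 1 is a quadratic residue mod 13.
By Euler's criterion: 1^{6} ≡ 1 mod 13. Since this equals 1, 1 is a QR.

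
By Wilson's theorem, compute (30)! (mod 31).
By Wilson's theorem, (30)! ≡ -1 ≡ 30 (mod 31)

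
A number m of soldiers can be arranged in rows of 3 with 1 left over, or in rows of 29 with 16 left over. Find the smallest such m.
M = 3 × 29 = 87. M₁ = 29, y₁ ≡ 2 (mod 3). M₂ = 3, y₂ ≡ 10 (mod 29). m = 1×29×2 + 16×3×10 ≡ 16 (mod 87)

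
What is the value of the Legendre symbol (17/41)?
(17/41) = 17^{20} mod 41 = -1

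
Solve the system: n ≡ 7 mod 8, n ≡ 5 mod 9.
M = 8 × 9 = 72. M₁ = 9, y₁ ≡ 1 mod 8. M₂ = 8, y₂ ≡ 8 mod 9. n = 7×9×1 + 5×8×8 ≡ 23 mod 72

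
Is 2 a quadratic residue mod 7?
By Euler's criterion: 2^{3} ≡ 1 (mod 7). Since this equals 1, 2 is a QR.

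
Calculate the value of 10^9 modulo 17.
By repeated squaring mod 17: 10^{1}≡10, 10^{2}≡15, 10^{4}≡4, 10^{8}≡16. Then 10^{9} = 10^{8+1} ≡ 16 × 10 ≡ 7 mod 17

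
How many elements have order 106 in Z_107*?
A prime p has φ(p-1) primitive roots; here φ(106) = 52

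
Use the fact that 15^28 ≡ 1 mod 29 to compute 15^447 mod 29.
By Fermat: 15^{28} ≡ 1 mod 29. 447 ≡ 27 mod 28. So 15^{447} ≡ 15^{27} ≡ 2 mod 29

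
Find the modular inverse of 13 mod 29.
Since 29 is prime, by Fermat 13^(-1) ≡ 13^{27} ≡ 9 mod 29. Verify: 13 × 9 = 117 ≡ 1 mod 29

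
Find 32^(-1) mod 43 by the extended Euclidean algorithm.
Extended GCD: 32(-4) + 43(3) = 1. So 32^(-1) ≡ -4 ≡ 39 mod 43. Verify: 32 × 39 = 1248 ≡ 1 mod 43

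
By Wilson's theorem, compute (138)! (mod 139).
By Wilson's theorem, (138)! ≡ -1 ≡ 138 (mod 139)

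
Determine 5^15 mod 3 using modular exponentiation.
Using Fermat: 5^{2} ≡ 1 mod 3. 15 ≡ 1 mod 2. So 5^{15} ≡ 5^{1} ≡ 2 mod 3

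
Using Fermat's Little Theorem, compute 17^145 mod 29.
By Fermat: 17^{28} ≡ 1 (mod 29). 145 = 5×28 + 5. So 17^{145} ≡ 17^{5} ≡ 17 (mod 29)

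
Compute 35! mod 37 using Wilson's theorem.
(36)! = (35)! × (36) ≡ -1 mod 37. So (35)! ≡ -1 × (36)^(-1) ≡ (-1)×(-1) = 1 mod 37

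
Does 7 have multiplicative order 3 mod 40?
Powers of 7 mod 40: 7^1≡7, 7^2≡9, 7^3≡23, 7^4≡1. 7^3≡23≢1, so ord ≠ 3. No, the actual order is 4.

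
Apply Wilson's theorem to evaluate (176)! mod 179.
(178)! = (176)! × (177) × (178) ≡ -1 (mod 179). So (176)! ≡ -1 × [(178)(177)]^(-1) ≡ 89 (mod 179)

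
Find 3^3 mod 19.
3^{3} = 27 ≡ 8 mod 19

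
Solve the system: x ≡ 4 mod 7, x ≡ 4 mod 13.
M = 7 × 13 = 91. M₁ = 13, y₁ ≡ 6 mod 7. M₂ = 7, y₂ ≡ 2 mod 13. x = 4×13×6 + 4×7×2 ≡ 4 mod 91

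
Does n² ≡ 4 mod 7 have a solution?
By Euler's criterion: 4^{3} ≡ 1 mod 7. Since this equals 1, 4 is a QR.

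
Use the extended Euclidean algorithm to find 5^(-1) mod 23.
Extended GCD: 5(-9) + 23(2) = 1. So 5^(-1) ≡ -9 ≡ 14 (mod 23). Verify: 5 × 14 = 70 ≡ 1 (mod 23)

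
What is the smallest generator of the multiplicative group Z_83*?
g = 2. For each prime q|82: 2^{41}≡82, 2^{2}≡4, none ≡ 1, so ord_83(2) = 82 and 2 is a primitive root.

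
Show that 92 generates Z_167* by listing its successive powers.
92^1, 92^2, ..., 92^{166} mod 167: [92, 114, 134, 137, 79, 87, 155, 65, 135, 62, 26, 54, 125, 144, 55, 50, 91, 22, 20, 3, 109, 8, 68, 77, 70, 94, 131, 28, 71, 19, 78, 162, 41, 98, 165, 150, 106, 66, 60, 9, 160, 24, 37, 64, 43, 115, 59, 84, 46, 57, 67, 152, 123, 127, 161, 116, 151, 31, 13, 27, 146, 72, 111, 25, 129, 11, 10, 85, 138, 4, 34, 122, 35, 47, 149, 14, 119, 93, 39, 81, 104, 49, 166, 75, 53, 33, 30, 88, 80, 12, 102, 32, 105, 141, 113, 42, 23, 112, 117, 76, 145, 147, 164, 58, 159, 99, 90, 97, 73, 36, 139, 96, 148, 89, 5, 126, 69, 2, 17, 61, 101, 107, 158, 7, 143, 130, 103, 124, 52, 108, 83, 121, 110, 100, 15, 44, 40, 6, 51, 16, 136, 154, 140, 21, 95, 56, 142, 38, 156, 157, 82, 29, 163, 133, 45, 132, 120, 18, 153, 48, 74, 128, 86, 63, 118, 1]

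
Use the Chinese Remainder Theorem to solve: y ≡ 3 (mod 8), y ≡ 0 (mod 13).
M = 8 × 13 = 104. M₁ = 13, y₁ ≡ 5 (mod 8). M₂ = 8, y₂ ≡ 5 (mod 13). y = 3×13×5 + 0×8×5 ≡ 91 (mod 104)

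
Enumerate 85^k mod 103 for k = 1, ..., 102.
85^1, 85^2, ..., 85^{102} mod 103: [85, 15, 39, 19, 70, 79, 20, 52, 94, 59, 71, 61, 35, 91, 10, 26, 47, 81, 87, 82, 69, 97, 5, 13, 75, 92, 95, 41, 86, 100, 54, 58, 89, 46, 99, 72, 43, 50, 27, 29, 96, 23, 101, 36, 73, 25, 65, 66, 48, 63, 102, 18, 88, 64, 84, 33, 24, 83, 51, 9, 44, 32, 42, 68, 12, 93, 77, 56, 22, 16, 21, 34, 6, 98, 90, 28, 11, 8, 62, 17, 3, 49, 45, 14, 57, 4, 31, 60, 53, 76, 74, 7, 80, 2, 67, 30, 78, 38, 37, 55, 40, 1]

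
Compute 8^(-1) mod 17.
Since 17 is prime, by Fermat 8^(-1) ≡ 8^{15} ≡ 15 mod 17. Verify: 8 × 15 = 120 ≡ 1 mod 17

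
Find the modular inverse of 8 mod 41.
Since 41 is prime, by Fermat 8^(-1) ≡ 8^{39} ≡ 36 (mod 41). Verify: 8 × 36 = 288 ≡ 1 (mod 41)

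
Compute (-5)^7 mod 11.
By repeated squaring (mod 11): (-5)^{1}≡6, (-5)^{2}≡3, (-5)^{4}≡9. Then (-5)^{7} = (-5)^{4+2+1} ≡ 9 × 3 × 6 ≡ 8 (mod 11)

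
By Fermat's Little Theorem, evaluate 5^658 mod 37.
By Fermat: 5^{36} ≡ 1 mod 37. 658 ≡ 10 mod 36. So 5^{658} ≡ 5^{10} ≡ 30 mod 37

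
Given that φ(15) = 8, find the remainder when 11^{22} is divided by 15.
By Euler: 11^{8} ≡ 1 (mod 15) since gcd(11, 15) = 1. 22 = 2×8 + 6. So 11^{22} ≡ 11^{6} ≡ 1 (mod 15)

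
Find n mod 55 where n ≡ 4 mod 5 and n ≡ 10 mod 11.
M = 5 × 11 = 55. M₁ = 11, y₁ ≡ 1 mod 5. M₂ = 5, y₂ ≡ 9 mod 11. n = 4×11×1 + 10×5×9 ≡ 54 mod 55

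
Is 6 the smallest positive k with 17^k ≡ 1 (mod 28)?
Powers of 17 mod 28: 17^1≡17, 17^2≡9, 17^3≡13, 17^4≡25, 17^5≡5, 17^6≡1. First k with 17^k≡1 is k=6. Yes, ord_28(17) = 6.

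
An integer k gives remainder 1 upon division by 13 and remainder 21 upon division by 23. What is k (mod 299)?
M = 13 × 23 = 299. M₁ = 23, y₁ ≡ 4 (mod 13). M₂ = 13, y₂ ≡ 16 (mod 23). k = 1×23×4 + 21×13×16 ≡ 274 (mod 299)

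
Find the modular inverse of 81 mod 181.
Since 181 is prime, by Fermat 81^(-1) ≡ 81^{179} ≡ 38 (mod 181). Verify: 81 × 38 = 3078 ≡ 1 (mod 181)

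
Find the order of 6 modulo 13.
Powers of 6 mod 13: 6^1≡6, 6^2≡10, 6^3≡8, 6^4≡9, 6^5≡2, 6^6≡12, 6^7≡7, 6^8≡3, 6^9≡5, 6^10≡4, 6^11≡11, 6^12≡1. So the order of 6 is 12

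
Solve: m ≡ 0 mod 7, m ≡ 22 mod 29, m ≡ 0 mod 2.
M = 7 × 29 × 2 = 406. M₁ = 58, y₁ ≡ 4 mod 7. M₂ = 14, y₂ ≡ 27 mod 29. M₃ = 203, y₃ ≡ 1 mod 2. m = 0×58×4 + 22×14×27 + 0×203×1 ≡ 196 mod 406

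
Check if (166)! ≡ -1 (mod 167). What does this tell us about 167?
(166)! mod 167 = 166. Since this equals -1 (mod 167), Wilson confirms 167 is prime.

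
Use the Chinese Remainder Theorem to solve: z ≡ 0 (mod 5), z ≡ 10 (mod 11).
M = 5 × 11 = 55. M₁ = 11, y₁ ≡ 1 (mod 5). M₂ = 5, y₂ ≡ 9 (mod 11). z = 0×11×1 + 10×5×9 ≡ 10 (mod 55)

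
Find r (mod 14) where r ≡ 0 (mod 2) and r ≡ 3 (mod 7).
M = 2 × 7 = 14. M₁ = 7, y₁ ≡ 1 (mod 2). M₂ = 2, y₂ ≡ 4 (mod 7). r = 0×7×1 + 3×2×4 ≡ 10 (mod 14)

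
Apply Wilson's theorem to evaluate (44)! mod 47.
(46)! = (44)! × (45) × (46) ≡ -1 mod 47. So (44)! ≡ -1 × [(46)(45)]^(-1) ≡ 23 mod 47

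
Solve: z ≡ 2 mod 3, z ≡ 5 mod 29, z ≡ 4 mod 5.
M = 3 × 29 × 5 = 435. M₁ = 145, y₁ ≡ 1 mod 3. M₂ = 15, y₂ ≡ 2 mod 29. M₃ = 87, y₃ ≡ 3 mod 5. z = 2×145×1 + 5×15×2 + 4×87×3 ≡ 179 mod 435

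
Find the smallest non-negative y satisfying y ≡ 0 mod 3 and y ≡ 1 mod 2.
M = 3 × 2 = 6. M₁ = 2, y₁ ≡ 2 mod 3. M₂ = 3, y₂ ≡ 1 mod 2. y = 0×2×2 + 1×3×1 ≡ 3 mod 6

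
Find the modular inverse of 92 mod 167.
Since 167 is prime, by Fermat 92^(-1) ≡ 92^{165} ≡ 118 (mod 167). Verify: 92 × 118 = 10856 ≡ 1 (mod 167)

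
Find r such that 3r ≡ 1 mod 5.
Since 5 is prime, by Fermat 3^(-1) ≡ 3^{3} ≡ 2 mod 5. Verify: 3 × 2 = 6 ≡ 1 mod 5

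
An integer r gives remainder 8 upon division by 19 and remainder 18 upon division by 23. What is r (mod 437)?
M = 19 × 23 = 437. M₁ = 23, y₁ ≡ 5 (mod 19). M₂ = 19, y₂ ≡ 17 (mod 23). r = 8×23×5 + 18×19×17 ≡ 179 (mod 437)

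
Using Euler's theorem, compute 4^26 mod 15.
By Euler: 4^{8} ≡ 1 mod 15 since gcd(4, 15) = 1. 26 = 3×8 + 2. So 4^{26} ≡ 4^{2} ≡ 1 mod 15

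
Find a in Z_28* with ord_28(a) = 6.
3 has order 6 mod 28 since 3^{6} ≡ 1 mod 28 and no smaller power works.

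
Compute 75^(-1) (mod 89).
Since 89 is prime, by Fermat 75^(-1) ≡ 75^{87} ≡ 19 (mod 89). Verify: 75 × 19 = 1425 ≡ 1 (mod 89)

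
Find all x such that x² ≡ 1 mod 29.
The square roots of 1 mod 29 are 1 and 28. Verify: 1² = 1 ≡ 1 mod 29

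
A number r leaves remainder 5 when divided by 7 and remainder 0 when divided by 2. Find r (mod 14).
M = 7 × 2 = 14. M₁ = 2, y₁ ≡ 4 (mod 7). M₂ = 7, y₂ ≡ 1 (mod 2). r = 5×2×4 + 0×7×1 ≡ 12 (mod 14)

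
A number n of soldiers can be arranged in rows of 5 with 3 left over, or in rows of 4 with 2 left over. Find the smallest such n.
M = 5 × 4 = 20. M₁ = 4, y₁ ≡ 4 mod 5. M₂ = 5, y₂ ≡ 1 mod 4. n = 3×4×4 + 2×5×1 ≡ 18 mod 20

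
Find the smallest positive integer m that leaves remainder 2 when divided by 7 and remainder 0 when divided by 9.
M = 7 × 9 = 63. M₁ = 9, y₁ ≡ 4 mod 7. M₂ = 7, y₂ ≡ 4 mod 9. m = 2×9×4 + 0×7×4 ≡ 9 mod 63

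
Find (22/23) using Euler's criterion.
(22/23) = 22^{11} mod 23 = -1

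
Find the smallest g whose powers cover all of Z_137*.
g = 3. For each prime q|136: 3^{68}≡136, 3^{8}≡122, none ≡ 1, so ord_137(3) = 136 and 3 is a primitive root.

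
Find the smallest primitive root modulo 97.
g = 5. For each prime q|96: 5^{48}≡96, 5^{32}≡35, none ≡ 1, so ord_97(5) = 96 and 5 is a primitive root.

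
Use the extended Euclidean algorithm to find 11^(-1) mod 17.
Extended GCD: 11(-3) + 17(2) = 1. So 11^(-1) ≡ -3 ≡ 14 mod 17. Verify: 11 × 14 = 154 ≡ 1 mod 17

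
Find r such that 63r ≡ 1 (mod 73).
Since 73 is prime, by Fermat 63^(-1) ≡ 63^{71} ≡ 51 (mod 73). Verify: 63 × 51 = 3213 ≡ 1 (mod 73)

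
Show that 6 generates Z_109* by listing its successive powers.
6^1, 6^2, ..., 6^{108} mod 109: [6, 36, 107, 97, 37, 4, 24, 35, 101, 61, 39, 16, 96, 31, 77, 26, 47, 64, 57, 15, 90, 104, 79, 38, 10, 60, 33, 89, 98, 43, 40, 22, 23, 29, 65, 63, 51, 88, 92, 7, 42, 34, 95, 25, 41, 28, 59, 27, 53, 100, 55, 3, 18, 108, 103, 73, 2, 12, 72, 105, 85, 74, 8, 48, 70, 93, 13, 78, 32, 83, 62, 45, 52, 94, 19, 5, 30, 71, 99, 49, 76, 20, 11, 66, 69, 87, 86, 80, 44, 46, 58, 21, 17, 102, 67, 75, 14, 84, 68, 81, 50, 82, 56, 9, 54, 106, 91, 1]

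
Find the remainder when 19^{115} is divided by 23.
By Fermat: 19^{22} ≡ 1 (mod 23). 115 = 5×22 + 5. So 19^{115} ≡ 19^{5} ≡ 11 (mod 23)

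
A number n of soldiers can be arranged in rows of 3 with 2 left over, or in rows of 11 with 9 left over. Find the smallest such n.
M = 3 × 11 = 33. M₁ = 11, y₁ ≡ 2 mod 3. M₂ = 3, y₂ ≡ 4 mod 11. n = 2×11×2 + 9×3×4 ≡ 20 mod 33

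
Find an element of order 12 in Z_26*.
7 has order 12 mod 26 since 7^{12} ≡ 1 (mod 26) and no smaller power works.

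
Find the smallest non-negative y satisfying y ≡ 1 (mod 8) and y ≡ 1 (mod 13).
M = 8 × 13 = 104. M₁ = 13, y₁ ≡ 5 (mod 8). M₂ = 8, y₂ ≡ 5 (mod 13). y = 1×13×5 + 1×8×5 ≡ 1 (mod 104)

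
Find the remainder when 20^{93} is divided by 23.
By Fermat: 20^{22} ≡ 1 mod 23. 93 = 4×22 + 5. So 20^{93} ≡ 20^{5} ≡ 10 mod 23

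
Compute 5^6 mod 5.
By repeated squaring (mod 5): 5^{1}≡0, 5^{2}≡0, 5^{4}≡0. Then 5^{6} = 5^{4+2} ≡ 0 × 0 ≡ 0 (mod 5)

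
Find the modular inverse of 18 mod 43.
Since 43 is prime, by Fermat 18^(-1) ≡ 18^{41} ≡ 12 (mod 43). Verify: 18 × 12 = 216 ≡ 1 (mod 43)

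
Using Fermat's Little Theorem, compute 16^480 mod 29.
By Fermat: 16^{28} ≡ 1 mod 29. 480 ≡ 4 mod 28. So 16^{480} ≡ 16^{4} ≡ 25 mod 29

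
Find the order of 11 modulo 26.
Powers of 11 mod 26: 11^1≡11, 11^2≡17, 11^3≡5, 11^4≡3, 11^5≡7, 11^6≡25, 11^7≡15, 11^8≡9, 11^9≡21, 11^10≡23, 11^11≡19, 11^12≡1. So the order of 11 is 12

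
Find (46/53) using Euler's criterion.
(46/53) = 46^{26} mod 53 = 1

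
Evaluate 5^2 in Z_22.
5^{2} = 25 ≡ 3 (mod 22)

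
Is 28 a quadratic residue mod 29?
By Euler's criterion: 28^{14} ≡ 1 (mod 29). Since this equals 1, 28 is a QR.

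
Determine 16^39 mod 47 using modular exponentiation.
By repeated squaring (mod 47): 16^{1}≡16, 16^{2}≡21, 16^{4}≡18, 16^{8}≡42, 16^{16}≡25, 16^{32}≡14. Then 16^{39} = 16^{32+4+2+1} ≡ 14 × 18 × 21 × 16 ≡ 25 (mod 47)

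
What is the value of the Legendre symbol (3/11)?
(3/11) = 3^{5} mod 11 = 1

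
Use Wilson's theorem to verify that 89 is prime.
(88)! mod 89 = 88. Since this equals -1 mod 89, Wilson confirms 89 is prime.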